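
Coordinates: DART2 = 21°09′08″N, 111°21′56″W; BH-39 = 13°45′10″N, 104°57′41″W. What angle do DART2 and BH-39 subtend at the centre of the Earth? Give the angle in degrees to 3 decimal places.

9.592°

DART2: φ = +21.15222°, λ = -111.36556°
BH-39: φ = +13.75278°, λ = -104.96139°
Δφ = -7.3994°,  Δλ = 6.4042°
a = sin²(Δφ/2) + cos φ₁ cos φ₂ sin²(Δλ/2) = 0.006990
c = 2·arcsin(√a) = 0.167411 rad = 9.5919°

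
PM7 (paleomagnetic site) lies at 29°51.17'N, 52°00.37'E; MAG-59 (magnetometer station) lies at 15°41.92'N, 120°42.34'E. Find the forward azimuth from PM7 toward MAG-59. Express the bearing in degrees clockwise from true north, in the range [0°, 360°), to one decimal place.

PM7: φ = +29.85283°, λ = +52.00617°
MAG-59: φ = +15.69867°, λ = +120.70567°
Δλ = 68.6995°
y = sin Δλ · cos φ₂ = 0.896934
x = cos φ₁ sin φ₂ − sin φ₁ cos φ₂ cos Δλ = 0.060598
θ = atan2(y, x) = 86.1349° → 86.1349° (mod 360°)

86.1°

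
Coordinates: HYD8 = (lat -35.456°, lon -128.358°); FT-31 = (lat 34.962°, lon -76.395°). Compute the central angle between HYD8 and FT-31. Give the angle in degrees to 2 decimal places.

85.47°

Δφ = 70.4180°,  Δλ = 51.9630°
a = sin²(Δφ/2) + cos φ₁ cos φ₂ sin²(Δλ/2) = 0.460537
c = 2·arcsin(√a) = 1.491788 rad = 85.4731°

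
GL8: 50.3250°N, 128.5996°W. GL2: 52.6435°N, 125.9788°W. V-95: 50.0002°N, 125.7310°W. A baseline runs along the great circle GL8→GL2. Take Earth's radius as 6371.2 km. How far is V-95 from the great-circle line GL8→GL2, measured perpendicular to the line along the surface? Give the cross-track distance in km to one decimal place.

δ₁₃ = central angle GL8→V-95 = 0.032568 rad  (haversine)
θ₁₃ = bearing GL8→V-95 = 98.920°,  θ₁₂ = bearing GL8→GL2 = 34.124°
dₓₜ = R·arcsin(sin δ₁₃ · sin(θ₁₃ − θ₁₂)) = 6371.2·arcsin(0.03256·sin(64.796°)) = 187.738 km
|dₓₜ| = 187.738 km

187.7 km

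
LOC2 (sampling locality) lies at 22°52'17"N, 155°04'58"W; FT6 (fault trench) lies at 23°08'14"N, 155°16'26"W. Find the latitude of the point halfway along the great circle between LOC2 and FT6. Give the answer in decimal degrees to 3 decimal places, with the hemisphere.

LOC2: φ = +22.87139°, λ = -155.08278°
FT6: φ = +23.13722°, λ = -155.27389°
Bx = cos φ₂ cos Δλ = 0.919561,  By = cos φ₂ sin Δλ = -0.003067
φₘ = atan2(sin φ₁ + sin φ₂, √((cos φ₁ + Bx)² + By²)) = 23.00433°
λₘ = λ₁ + atan2(By, cos φ₁ + Bx) = -155.17824°

23.004°N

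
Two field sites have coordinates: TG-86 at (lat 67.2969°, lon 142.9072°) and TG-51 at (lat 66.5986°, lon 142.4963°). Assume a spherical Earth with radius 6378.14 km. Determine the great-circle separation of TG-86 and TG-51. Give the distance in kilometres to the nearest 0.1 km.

79.8 km

Δφ = -0.6983°,  Δλ = -0.4109°
a = sin²(Δφ/2) + cos φ₁ cos φ₂ sin²(Δλ/2) = 0.000039
c = 2·arcsin(√a) = 0.012507 rad = 0.7166°
d = R·c = 6378.14 × 0.012507 = 79.8 km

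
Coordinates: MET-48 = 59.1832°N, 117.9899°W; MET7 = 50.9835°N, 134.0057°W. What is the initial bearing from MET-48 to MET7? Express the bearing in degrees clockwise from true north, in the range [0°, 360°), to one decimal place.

235.0°

Δλ = -16.0158°
y = sin Δλ · cos φ₂ = -0.173693
x = cos φ₁ sin φ₂ − sin φ₁ cos φ₂ cos Δλ = -0.121638
θ = atan2(y, x) = -125.0039° → 234.9961° (mod 360°)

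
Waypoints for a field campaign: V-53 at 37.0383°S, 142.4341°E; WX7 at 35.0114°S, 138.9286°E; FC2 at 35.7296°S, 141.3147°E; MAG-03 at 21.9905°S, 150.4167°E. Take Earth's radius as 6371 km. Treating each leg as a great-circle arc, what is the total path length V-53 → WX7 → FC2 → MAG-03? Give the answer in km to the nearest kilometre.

2382 km

V-53→WX7: c = 0.060820 rad, d = 387.48 km
WX7→FC2: c = 0.036197 rad, d = 230.61 km
FC2→MAG-03: c = 0.276894 rad, d = 1764.09 km
Total = 387.48 + 230.61 + 1764.09 = 2382.18 km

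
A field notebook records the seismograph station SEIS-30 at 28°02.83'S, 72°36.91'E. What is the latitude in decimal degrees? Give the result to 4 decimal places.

28° + 2.83′/60 = 28 + 0.04717 = 28.0472°

28.0472°S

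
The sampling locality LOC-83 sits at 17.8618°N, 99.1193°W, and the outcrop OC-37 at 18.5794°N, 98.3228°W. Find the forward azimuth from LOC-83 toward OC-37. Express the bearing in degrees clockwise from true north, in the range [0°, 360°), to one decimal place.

Δλ = 0.7965°
y = sin Δλ · cos φ₂ = 0.013177
x = cos φ₁ sin φ₂ − sin φ₁ cos φ₂ cos Δλ = 0.012552
θ = atan2(y, x) = 46.3901° → 46.3901° (mod 360°)

46.4°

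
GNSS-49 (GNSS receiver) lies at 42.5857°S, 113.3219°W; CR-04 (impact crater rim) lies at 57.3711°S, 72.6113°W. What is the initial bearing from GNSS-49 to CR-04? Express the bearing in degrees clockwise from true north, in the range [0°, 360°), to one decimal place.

Δλ = 40.7106°
y = sin Δλ · cos φ₂ = 0.351684
x = cos φ₁ sin φ₂ − sin φ₁ cos φ₂ cos Δλ = -0.343493
θ = atan2(y, x) = 134.3249° → 134.3249° (mod 360°)

134.3°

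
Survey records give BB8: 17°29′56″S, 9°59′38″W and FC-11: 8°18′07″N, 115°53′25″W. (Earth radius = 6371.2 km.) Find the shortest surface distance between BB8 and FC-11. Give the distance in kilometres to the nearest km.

11962 km

BB8: φ = -17.49889°, λ = -9.99389°
FC-11: φ = +8.30194°, λ = -115.89028°
Δφ = 25.8008°,  Δλ = -105.8964°
a = sin²(Δφ/2) + cos φ₁ cos φ₂ sin²(Δλ/2) = 0.650951
c = 2·arcsin(√a) = 1.877484 rad = 107.5719°
d = R·c = 6371.2 × 1.877484 = 11961.8 km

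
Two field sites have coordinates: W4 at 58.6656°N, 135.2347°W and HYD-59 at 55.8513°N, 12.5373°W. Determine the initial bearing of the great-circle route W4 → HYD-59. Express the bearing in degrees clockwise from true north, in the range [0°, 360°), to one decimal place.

34.4°

Δλ = 122.6974°
y = sin Δλ · cos φ₂ = 0.472390
x = cos φ₁ sin φ₂ − sin φ₁ cos φ₂ cos Δλ = 0.689380
θ = atan2(y, x) = 34.4204° → 34.4204° (mod 360°)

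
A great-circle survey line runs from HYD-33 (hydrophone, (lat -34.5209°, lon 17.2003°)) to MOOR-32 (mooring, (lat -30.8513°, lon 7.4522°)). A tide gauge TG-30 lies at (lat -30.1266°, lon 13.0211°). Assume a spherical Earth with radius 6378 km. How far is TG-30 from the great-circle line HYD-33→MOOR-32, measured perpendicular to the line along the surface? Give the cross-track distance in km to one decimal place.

δ₁₃ = central angle HYD-33→TG-30 = 0.098371 rad  (haversine)
θ₁₃ = bearing HYD-33→TG-30 = 320.074°,  θ₁₂ = bearing HYD-33→MOOR-32 = 291.404°
dₓₜ = R·arcsin(sin δ₁₃ · sin(θ₁₃ − θ₁₂)) = 6378·arcsin(0.09821·sin(28.670°)) = 300.632 km
|dₓₜ| = 300.632 km

300.6 km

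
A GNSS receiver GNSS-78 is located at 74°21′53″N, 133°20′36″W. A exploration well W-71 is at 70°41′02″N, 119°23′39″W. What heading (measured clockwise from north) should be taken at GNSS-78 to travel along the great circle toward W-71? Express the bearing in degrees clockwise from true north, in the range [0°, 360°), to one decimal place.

124.5°

GNSS-78: φ = +74.36472°, λ = -133.34333°
W-71: φ = +70.68389°, λ = -119.39417°
Δλ = 13.9492°
y = sin Δλ · cos φ₂ = 0.079738
x = cos φ₁ sin φ₂ − sin φ₁ cos φ₂ cos Δλ = -0.054805
θ = atan2(y, x) = 124.5011° → 124.5011° (mod 360°)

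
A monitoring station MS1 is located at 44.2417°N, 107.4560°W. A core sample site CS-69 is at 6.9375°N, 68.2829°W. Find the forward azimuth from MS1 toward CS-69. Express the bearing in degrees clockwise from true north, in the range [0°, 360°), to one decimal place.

125.7°

Δλ = 39.1731°
y = sin Δλ · cos φ₂ = 0.627041
x = cos φ₁ sin φ₂ − sin φ₁ cos φ₂ cos Δλ = -0.450384
θ = atan2(y, x) = 125.6885° → 125.6885° (mod 360°)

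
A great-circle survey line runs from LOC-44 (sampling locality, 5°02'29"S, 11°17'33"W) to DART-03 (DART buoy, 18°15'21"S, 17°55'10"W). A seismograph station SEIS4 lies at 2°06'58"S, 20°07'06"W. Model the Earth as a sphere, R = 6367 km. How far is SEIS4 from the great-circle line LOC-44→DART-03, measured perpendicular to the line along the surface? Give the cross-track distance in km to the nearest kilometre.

1022 km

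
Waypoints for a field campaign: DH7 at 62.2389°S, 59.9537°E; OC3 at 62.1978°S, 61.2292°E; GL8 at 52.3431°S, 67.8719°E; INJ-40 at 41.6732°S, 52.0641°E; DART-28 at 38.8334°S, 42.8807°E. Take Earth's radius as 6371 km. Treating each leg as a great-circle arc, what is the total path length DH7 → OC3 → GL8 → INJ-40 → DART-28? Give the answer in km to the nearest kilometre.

3751 km

DH7→OC3: c = 0.010401 rad, d = 66.26 km
OC3→GL8: c = 0.182836 rad, d = 1164.85 km
GL8→INJ-40: c = 0.263624 rad, d = 1679.55 km
INJ-40→DART-28: c = 0.131898 rad, d = 840.32 km
Total = 66.26 + 1164.85 + 1679.55 + 840.32 = 3750.98 km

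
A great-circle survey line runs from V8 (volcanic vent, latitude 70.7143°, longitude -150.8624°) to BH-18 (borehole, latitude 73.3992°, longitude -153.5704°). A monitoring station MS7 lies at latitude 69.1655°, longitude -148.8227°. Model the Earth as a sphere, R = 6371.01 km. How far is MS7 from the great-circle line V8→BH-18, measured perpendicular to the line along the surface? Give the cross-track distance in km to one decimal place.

δ₁₃ = central angle V8→MS7 = 0.029658 rad  (haversine)
θ₁₃ = bearing V8→MS7 = 154.729°,  θ₁₂ = bearing V8→BH-18 = 344.023°
dₓₜ = R·arcsin(sin δ₁₃ · sin(θ₁₃ − θ₁₂)) = 6371.01·arcsin(0.02965·sin(-189.293°)) = 30.509 km
|dₓₜ| = 30.509 km

30.5 km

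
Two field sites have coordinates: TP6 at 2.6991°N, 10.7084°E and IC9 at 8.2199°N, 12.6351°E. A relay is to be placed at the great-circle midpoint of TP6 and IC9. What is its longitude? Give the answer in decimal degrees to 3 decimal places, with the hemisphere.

11.667°E

Bx = cos φ₂ cos Δλ = 0.989167,  By = cos φ₂ sin Δλ = 0.033276
φₘ = atan2(sin φ₁ + sin φ₂, √((cos φ₁ + Bx)² + By²)) = 5.46027°
λₘ = λ₁ + atan2(By, cos φ₁ + Bx) = 11.66731°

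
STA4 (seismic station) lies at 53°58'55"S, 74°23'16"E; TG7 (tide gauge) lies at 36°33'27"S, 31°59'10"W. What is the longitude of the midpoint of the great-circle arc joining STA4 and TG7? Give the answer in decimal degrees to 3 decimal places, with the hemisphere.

STA4: φ = -53.98194°, λ = +74.38778°
TG7: φ = -36.55750°, λ = -31.98611°
Bx = cos φ₂ cos Δλ = -0.226442,  By = cos φ₂ sin Δλ = -0.770681
φₘ = atan2(sin φ₁ + sin φ₂, √((cos φ₁ + Bx)² + By²)) = -58.77842°
λₘ = λ₁ + atan2(By, cos φ₁ + Bx) = 9.52339°

9.523°E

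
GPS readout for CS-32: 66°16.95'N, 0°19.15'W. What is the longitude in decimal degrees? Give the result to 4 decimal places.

0.3192°W

0° + 19.15′/60 = 0 + 0.31917 = 0.3192°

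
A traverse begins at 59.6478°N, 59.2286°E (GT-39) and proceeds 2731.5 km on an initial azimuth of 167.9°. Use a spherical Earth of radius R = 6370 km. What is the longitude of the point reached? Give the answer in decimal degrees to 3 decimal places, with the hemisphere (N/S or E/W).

δ = d/R = 2731.5/6370 = 0.428807 rad
φ₂ = arcsin(sin φ₁ cos δ + cos φ₁ sin δ cos θ)
   = arcsin(0.86294·0.90946 + 0.50531·0.41579·-0.97778) = 35.40644°
λ₂ = λ₁ + atan2(sin θ sin δ cos φ₁, cos δ − sin φ₁ sin φ₂) = 65.36710°

65.367°E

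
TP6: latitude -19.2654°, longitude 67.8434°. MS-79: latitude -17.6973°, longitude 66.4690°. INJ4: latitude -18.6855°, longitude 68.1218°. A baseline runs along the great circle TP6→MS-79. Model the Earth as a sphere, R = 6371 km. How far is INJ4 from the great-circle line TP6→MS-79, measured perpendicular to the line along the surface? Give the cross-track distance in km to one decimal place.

δ₁₃ = central angle TP6→INJ4 = 0.011115 rad  (haversine)
θ₁₃ = bearing TP6→INJ4 = 24.463°,  θ₁₂ = bearing TP6→MS-79 = 320.044°
dₓₜ = R·arcsin(sin δ₁₃ · sin(θ₁₃ − θ₁₂)) = 6371·arcsin(0.01112·sin(-295.581°)) = 63.874 km
|dₓₜ| = 63.874 km

63.9 km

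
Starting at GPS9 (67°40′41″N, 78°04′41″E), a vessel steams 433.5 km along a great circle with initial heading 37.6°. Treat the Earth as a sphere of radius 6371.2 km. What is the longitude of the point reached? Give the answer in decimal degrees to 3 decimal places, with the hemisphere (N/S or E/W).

85.262°E

GPS9: φ = +67.67806°, λ = +78.07806°
δ = d/R = 433.5/6371.2 = 0.068041 rad
φ₂ = arcsin(sin φ₁ cos δ + cos φ₁ sin δ cos θ)
   = arcsin(0.92506·0.99769 + 0.37981·0.06799·0.79229) = 70.62764°
λ₂ = λ₁ + atan2(sin θ sin δ cos φ₁, cos δ − sin φ₁ sin φ₂) = 85.26218°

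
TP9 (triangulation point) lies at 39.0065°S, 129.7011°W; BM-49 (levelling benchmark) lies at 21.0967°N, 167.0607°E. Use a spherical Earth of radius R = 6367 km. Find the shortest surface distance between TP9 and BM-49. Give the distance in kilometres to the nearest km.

Δφ = 60.1032°,  Δλ = -63.2382°
a = sin²(Δφ/2) + cos φ₁ cos φ₂ sin²(Δλ/2) = 0.450050
c = 2·arcsin(√a) = 1.470730 rad = 84.2666°
d = R·c = 6367 × 1.470730 = 9364.1 km

9364 km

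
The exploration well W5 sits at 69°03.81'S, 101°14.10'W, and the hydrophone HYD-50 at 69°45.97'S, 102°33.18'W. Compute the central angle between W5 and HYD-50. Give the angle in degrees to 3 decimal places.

W5: φ = -69.06350°, λ = -101.23500°
HYD-50: φ = -69.76617°, λ = -102.55300°
Δφ = -0.7027°,  Δλ = -1.3180°
a = sin²(Δφ/2) + cos φ₁ cos φ₂ sin²(Δλ/2) = 0.000054
c = 2·arcsin(√a) = 0.014690 rad = 0.8417°

0.842°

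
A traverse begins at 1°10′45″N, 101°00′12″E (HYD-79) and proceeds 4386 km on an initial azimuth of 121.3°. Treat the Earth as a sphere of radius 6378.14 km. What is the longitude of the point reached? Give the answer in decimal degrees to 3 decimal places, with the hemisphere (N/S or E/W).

HYD-79: φ = +1.17917°, λ = +101.00333°
δ = d/R = 4386/6378.14 = 0.687661 rad
φ₂ = arcsin(sin φ₁ cos δ + cos φ₁ sin δ cos θ)
   = arcsin(0.02058·0.77273 + 0.99979·0.63473·-0.51952) = -18.28739°
λ₂ = λ₁ + atan2(sin θ sin δ cos φ₁, cos δ − sin φ₁ sin φ₂) = 135.83734°

135.837°E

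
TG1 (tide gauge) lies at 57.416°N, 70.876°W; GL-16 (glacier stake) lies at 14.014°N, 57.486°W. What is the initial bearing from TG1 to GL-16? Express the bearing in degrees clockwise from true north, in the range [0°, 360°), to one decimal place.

161.3°

Δλ = 13.3900°
y = sin Δλ · cos φ₂ = 0.224686
x = cos φ₁ sin φ₂ − sin φ₁ cos φ₂ cos Δλ = -0.664890
θ = atan2(y, x) = 161.3284° → 161.3284° (mod 360°)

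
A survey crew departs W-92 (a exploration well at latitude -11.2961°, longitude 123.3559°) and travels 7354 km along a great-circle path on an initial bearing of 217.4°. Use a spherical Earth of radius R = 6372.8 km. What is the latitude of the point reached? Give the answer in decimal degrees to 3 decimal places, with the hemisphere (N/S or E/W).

δ = d/R = 7354/6372.8 = 1.153967 rad
φ₂ = arcsin(sin φ₁ cos δ + cos φ₁ sin δ cos θ)
   = arcsin(-0.19588·0.40486 + 0.98063·0.91438·-0.79441) = -52.33784°
λ₂ = λ₁ + atan2(sin θ sin δ cos φ₁, cos δ − sin φ₁ sin φ₂) = 57.99565°

52.338°S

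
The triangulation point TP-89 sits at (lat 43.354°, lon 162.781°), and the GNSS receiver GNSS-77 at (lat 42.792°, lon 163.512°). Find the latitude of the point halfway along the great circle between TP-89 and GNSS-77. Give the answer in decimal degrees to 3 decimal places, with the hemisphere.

43.074°N

Bx = cos φ₂ cos Δλ = 0.733765,  By = cos φ₂ sin Δλ = 0.009362
φₘ = atan2(sin φ₁ + sin φ₂, √((cos φ₁ + Bx)² + By²)) = 43.07358°
λₘ = λ₁ + atan2(By, cos φ₁ + Bx) = 163.14818°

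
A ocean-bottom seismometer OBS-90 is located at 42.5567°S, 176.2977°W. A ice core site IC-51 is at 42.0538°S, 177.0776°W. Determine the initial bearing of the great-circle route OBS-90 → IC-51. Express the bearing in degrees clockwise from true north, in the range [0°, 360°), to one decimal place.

310.8°

Δλ = -0.7799°
y = sin Δλ · cos φ₂ = -0.010107
x = cos φ₁ sin φ₂ − sin φ₁ cos φ₂ cos Δλ = 0.008731
θ = atan2(y, x) = -49.1780° → 310.8220° (mod 360°)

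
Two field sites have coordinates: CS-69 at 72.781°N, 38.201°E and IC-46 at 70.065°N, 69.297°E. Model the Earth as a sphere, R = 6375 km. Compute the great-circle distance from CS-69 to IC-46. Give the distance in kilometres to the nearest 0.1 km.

Δφ = -2.7160°,  Δλ = 31.0960°
a = sin²(Δφ/2) + cos φ₁ cos φ₂ sin²(Δλ/2) = 0.007813
c = 2·arcsin(√a) = 0.177018 rad = 10.1424°
d = R·c = 6375 × 0.177018 = 1128.5 km

1128.5 km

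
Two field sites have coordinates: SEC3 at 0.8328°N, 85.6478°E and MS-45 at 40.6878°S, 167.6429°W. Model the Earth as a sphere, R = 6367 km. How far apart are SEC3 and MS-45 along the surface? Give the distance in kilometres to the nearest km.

Δφ = -41.5206°,  Δλ = 106.7093°
a = sin²(Δφ/2) + cos φ₁ cos φ₂ sin²(Δλ/2) = 0.613734
c = 2·arcsin(√a) = 1.800273 rad = 103.1481°
d = R·c = 6367 × 1.800273 = 11462.3 km

11462 km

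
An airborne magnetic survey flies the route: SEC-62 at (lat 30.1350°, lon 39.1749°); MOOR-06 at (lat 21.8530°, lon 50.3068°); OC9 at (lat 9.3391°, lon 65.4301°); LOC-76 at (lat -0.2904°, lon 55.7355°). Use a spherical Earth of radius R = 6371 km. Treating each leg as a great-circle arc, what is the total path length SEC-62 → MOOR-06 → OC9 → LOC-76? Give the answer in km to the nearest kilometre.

5091 km

SEC-62→MOOR-06: c = 0.226454 rad, d = 1442.74 km
MOOR-06→OC9: c = 0.334651 rad, d = 2132.06 km
OC9→LOC-76: c = 0.237969 rad, d = 1516.10 km
Total = 1442.74 + 2132.06 + 1516.10 = 5090.90 km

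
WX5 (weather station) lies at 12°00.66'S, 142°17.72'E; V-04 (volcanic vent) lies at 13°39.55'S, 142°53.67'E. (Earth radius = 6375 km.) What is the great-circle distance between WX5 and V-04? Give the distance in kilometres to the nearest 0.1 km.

WX5: φ = -12.01100°, λ = +142.29533°
V-04: φ = -13.65917°, λ = +142.89450°
Δφ = -1.6482°,  Δλ = 0.5992°
a = sin²(Δφ/2) + cos φ₁ cos φ₂ sin²(Δλ/2) = 0.000233
c = 2·arcsin(√a) = 0.030519 rad = 1.7486°
d = R·c = 6375 × 0.030519 = 194.6 km

194.6 km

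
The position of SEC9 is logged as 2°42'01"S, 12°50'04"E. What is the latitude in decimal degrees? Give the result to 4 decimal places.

2.7003°S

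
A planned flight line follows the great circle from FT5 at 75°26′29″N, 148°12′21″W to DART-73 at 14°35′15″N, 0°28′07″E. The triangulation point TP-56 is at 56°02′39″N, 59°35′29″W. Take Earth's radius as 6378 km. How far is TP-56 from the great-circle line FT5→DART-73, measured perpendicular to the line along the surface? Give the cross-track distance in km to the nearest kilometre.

2514 km

FT5: φ = +75.44139°, λ = -148.20583°
DART-73: φ = +14.58750°, λ = +0.46861°
TP-56: φ = +56.04417°, λ = -59.59139°
δ₁₃ = central angle FT5→TP-56 = 0.633045 rad  (haversine)
θ₁₃ = bearing FT5→TP-56 = 70.710°,  θ₁₂ = bearing FT5→DART-73 = 30.230°
dₓₜ = R·arcsin(sin δ₁₃ · sin(θ₁₃ − θ₁₂)) = 6378·arcsin(0.59160·sin(40.481°)) = 2514.171 km
|dₓₜ| = 2514.171 km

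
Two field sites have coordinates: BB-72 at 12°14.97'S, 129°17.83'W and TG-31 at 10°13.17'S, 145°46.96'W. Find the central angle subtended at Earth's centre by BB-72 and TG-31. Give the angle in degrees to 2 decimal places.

BB-72: φ = -12.24950°, λ = -129.29717°
TG-31: φ = -10.21950°, λ = -145.78267°
Δφ = 2.0300°,  Δλ = -16.4855°
a = sin²(Δφ/2) + cos φ₁ cos φ₂ sin²(Δλ/2) = 0.020081
c = 2·arcsin(√a) = 0.284375 rad = 16.2935°

16.29°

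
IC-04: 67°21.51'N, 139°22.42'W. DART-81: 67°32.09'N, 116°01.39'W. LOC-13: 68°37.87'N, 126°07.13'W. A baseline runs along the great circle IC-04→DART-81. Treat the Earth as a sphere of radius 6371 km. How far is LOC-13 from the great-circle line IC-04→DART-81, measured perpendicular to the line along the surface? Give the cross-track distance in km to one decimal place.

84.4 km

IC-04: φ = +67.35850°, λ = -139.37367°
DART-81: φ = +67.53483°, λ = -116.02317°
LOC-13: φ = +68.63117°, λ = -126.11883°
δ₁₃ = central angle IC-04→LOC-13 = 0.089287 rad  (haversine)
θ₁₃ = bearing IC-04→LOC-13 = 69.540°,  θ₁₂ = bearing IC-04→DART-81 = 78.083°
dₓₜ = R·arcsin(sin δ₁₃ · sin(θ₁₃ − θ₁₂)) = 6371·arcsin(0.08917·sin(-8.543°)) = -84.398 km
|dₓₜ| = 84.398 km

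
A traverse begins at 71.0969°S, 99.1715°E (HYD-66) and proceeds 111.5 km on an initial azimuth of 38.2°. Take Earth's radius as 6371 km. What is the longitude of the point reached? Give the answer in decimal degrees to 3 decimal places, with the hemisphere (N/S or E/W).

101.011°E

δ = d/R = 111.5/6371 = 0.017501 rad
φ₂ = arcsin(sin φ₁ cos δ + cos φ₁ sin δ cos θ)
   = arcsin(-0.94607·0.99985 + 0.32397·0.01750·0.78586) = -70.29948°
λ₂ = λ₁ + atan2(sin θ sin δ cos φ₁, cos δ − sin φ₁ sin φ₂) = 101.01123°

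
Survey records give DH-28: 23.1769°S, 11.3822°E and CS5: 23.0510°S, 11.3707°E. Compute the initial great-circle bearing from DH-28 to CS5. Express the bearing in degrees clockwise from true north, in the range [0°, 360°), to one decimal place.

355.2°

Δλ = -0.0115°
y = sin Δλ · cos φ₂ = -0.000185
x = cos φ₁ sin φ₂ − sin φ₁ cos φ₂ cos Δλ = 0.002197
θ = atan2(y, x) = -4.8044° → 355.1956° (mod 360°)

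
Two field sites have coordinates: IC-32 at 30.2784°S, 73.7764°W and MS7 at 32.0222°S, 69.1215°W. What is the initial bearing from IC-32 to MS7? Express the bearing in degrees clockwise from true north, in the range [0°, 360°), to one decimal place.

Δλ = 4.6549°
y = sin Δλ · cos φ₂ = 0.068806
x = cos φ₁ sin φ₂ − sin φ₁ cos φ₂ cos Δλ = -0.031840
θ = atan2(y, x) = 114.8327° → 114.8327° (mod 360°)

114.8°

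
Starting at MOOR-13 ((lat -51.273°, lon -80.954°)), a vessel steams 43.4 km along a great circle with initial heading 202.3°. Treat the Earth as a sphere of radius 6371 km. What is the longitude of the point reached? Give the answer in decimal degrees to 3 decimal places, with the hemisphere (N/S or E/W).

δ = d/R = 43.4/6371 = 0.006812 rad
φ₂ = arcsin(sin φ₁ cos δ + cos φ₁ sin δ cos θ)
   = arcsin(-0.78014·0.99998 + 0.62561·0.00681·-0.92521) = -51.63387°
λ₂ = λ₁ + atan2(sin θ sin δ cos φ₁, cos δ − sin φ₁ sin φ₂) = -81.19261°

81.193°W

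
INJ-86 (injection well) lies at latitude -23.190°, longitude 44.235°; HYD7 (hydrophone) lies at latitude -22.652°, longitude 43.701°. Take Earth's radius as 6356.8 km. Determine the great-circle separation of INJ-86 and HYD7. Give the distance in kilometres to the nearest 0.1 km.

Δφ = 0.5380°,  Δλ = -0.5340°
a = sin²(Δφ/2) + cos φ₁ cos φ₂ sin²(Δλ/2) = 0.000040
c = 2·arcsin(√a) = 0.012722 rad = 0.7289°
d = R·c = 6356.8 × 0.012722 = 80.9 km

80.9 km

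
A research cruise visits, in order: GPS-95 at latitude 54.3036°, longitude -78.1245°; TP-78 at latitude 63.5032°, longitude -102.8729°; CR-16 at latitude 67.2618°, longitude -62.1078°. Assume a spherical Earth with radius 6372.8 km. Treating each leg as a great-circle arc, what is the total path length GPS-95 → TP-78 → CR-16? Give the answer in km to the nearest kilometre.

GPS-95→TP-78: c = 0.272028 rad, d = 1733.58 km
TP-78→CR-16: c = 0.297704 rad, d = 1897.21 km
Total = 1733.58 + 1897.21 = 3630.79 km

3631 km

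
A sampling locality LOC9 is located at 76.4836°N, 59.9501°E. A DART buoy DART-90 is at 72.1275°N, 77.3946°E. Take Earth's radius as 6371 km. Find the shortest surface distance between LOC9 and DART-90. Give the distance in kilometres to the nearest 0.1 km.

709.1 km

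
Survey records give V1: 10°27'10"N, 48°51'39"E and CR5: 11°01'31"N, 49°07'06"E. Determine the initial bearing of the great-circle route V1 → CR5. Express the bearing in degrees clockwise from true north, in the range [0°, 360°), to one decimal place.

V1: φ = +10.45278°, λ = +48.86083°
CR5: φ = +11.02528°, λ = +49.11833°
Δλ = 0.2575°
y = sin Δλ · cos φ₂ = 0.004411
x = cos φ₁ sin φ₂ − sin φ₁ cos φ₂ cos Δλ = 0.009994
θ = atan2(y, x) = 23.8170° → 23.8170° (mod 360°)

23.8°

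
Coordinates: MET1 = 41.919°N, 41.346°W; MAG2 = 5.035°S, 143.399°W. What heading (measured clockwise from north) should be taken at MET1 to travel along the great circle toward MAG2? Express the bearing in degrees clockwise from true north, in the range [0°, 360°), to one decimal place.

274.3°

Δλ = -102.0530°
y = sin Δλ · cos φ₂ = -0.974181
x = cos φ₁ sin φ₂ − sin φ₁ cos φ₂ cos Δλ = 0.073663
θ = atan2(y, x) = -85.6758° → 274.3242° (mod 360°)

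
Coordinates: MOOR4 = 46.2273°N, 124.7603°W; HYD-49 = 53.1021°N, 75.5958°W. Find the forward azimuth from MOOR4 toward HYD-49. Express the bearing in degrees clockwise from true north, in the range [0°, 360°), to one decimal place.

59.3°

Δλ = 49.1645°
y = sin Δλ · cos φ₂ = 0.454250
x = cos φ₁ sin φ₂ − sin φ₁ cos φ₂ cos Δλ = 0.269752
θ = atan2(y, x) = 59.2965° → 59.2965° (mod 360°)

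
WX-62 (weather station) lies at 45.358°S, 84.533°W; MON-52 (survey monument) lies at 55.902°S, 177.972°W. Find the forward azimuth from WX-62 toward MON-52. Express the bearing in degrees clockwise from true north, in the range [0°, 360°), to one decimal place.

Δλ = -93.4390°
y = sin Δλ · cos φ₂ = -0.559601
x = cos φ₁ sin φ₂ − sin φ₁ cos φ₂ cos Δλ = -0.605798
θ = atan2(y, x) = -137.2701° → 222.7299° (mod 360°)

222.7°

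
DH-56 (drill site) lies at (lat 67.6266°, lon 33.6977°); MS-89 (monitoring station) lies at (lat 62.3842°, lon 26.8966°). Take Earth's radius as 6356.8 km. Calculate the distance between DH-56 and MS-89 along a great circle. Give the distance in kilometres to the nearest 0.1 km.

Δφ = -5.2424°,  Δλ = -6.8011°
a = sin²(Δφ/2) + cos φ₁ cos φ₂ sin²(Δλ/2) = 0.002712
c = 2·arcsin(√a) = 0.104206 rad = 5.9706°
d = R·c = 6356.8 × 0.104206 = 662.4 km

662.4 km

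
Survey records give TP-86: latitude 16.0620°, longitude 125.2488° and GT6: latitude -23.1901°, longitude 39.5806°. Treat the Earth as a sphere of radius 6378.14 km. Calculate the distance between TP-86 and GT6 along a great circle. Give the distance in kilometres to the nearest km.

Δφ = -39.2521°,  Δλ = -85.6682°
a = sin²(Δφ/2) + cos φ₁ cos φ₂ sin²(Δλ/2) = 0.521116
c = 2·arcsin(√a) = 1.613041 rad = 92.4204°
d = R·c = 6378.14 × 1.613041 = 10288.2 km

10288 km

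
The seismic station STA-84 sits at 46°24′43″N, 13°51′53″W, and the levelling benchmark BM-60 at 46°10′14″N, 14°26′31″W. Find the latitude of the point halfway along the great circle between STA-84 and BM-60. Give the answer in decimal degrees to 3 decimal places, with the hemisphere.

STA-84: φ = +46.41194°, λ = -13.86472°
BM-60: φ = +46.17056°, λ = -14.44194°
Bx = cos φ₂ cos Δλ = 0.692479,  By = cos φ₂ sin Δλ = -0.006977
φₘ = atan2(sin φ₁ + sin φ₂, √((cos φ₁ + Bx)² + By²)) = 46.29161°
λₘ = λ₁ + atan2(By, cos φ₁ + Bx) = -14.15397°

46.292°N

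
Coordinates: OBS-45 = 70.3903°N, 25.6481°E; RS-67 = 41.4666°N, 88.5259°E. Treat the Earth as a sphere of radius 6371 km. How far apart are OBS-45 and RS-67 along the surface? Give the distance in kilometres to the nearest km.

4715 km

Δφ = -28.9237°,  Δλ = 62.8778°
a = sin²(Δφ/2) + cos φ₁ cos φ₂ sin²(Δλ/2) = 0.130786
c = 2·arcsin(√a) = 0.740061 rad = 42.4024°
d = R·c = 6371 × 0.740061 = 4714.9 km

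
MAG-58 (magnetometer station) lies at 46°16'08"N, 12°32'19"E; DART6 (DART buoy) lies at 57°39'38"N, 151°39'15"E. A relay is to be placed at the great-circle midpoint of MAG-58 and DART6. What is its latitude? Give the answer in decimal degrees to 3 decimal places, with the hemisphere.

73.893°N

MAG-58: φ = +46.26889°, λ = +12.53861°
DART6: φ = +57.66056°, λ = +151.65417°
Bx = cos φ₂ cos Δλ = -0.404427,  By = cos φ₂ sin Δλ = 0.350133
φₘ = atan2(sin φ₁ + sin φ₂, √((cos φ₁ + Bx)² + By²)) = 73.89326°
λₘ = λ₁ + atan2(By, cos φ₁ + Bx) = 63.21245°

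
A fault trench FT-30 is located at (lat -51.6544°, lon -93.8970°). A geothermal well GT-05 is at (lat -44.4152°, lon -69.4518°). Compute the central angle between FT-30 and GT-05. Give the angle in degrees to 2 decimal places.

17.77°

Δφ = 7.2392°,  Δλ = 24.4452°
a = sin²(Δφ/2) + cos φ₁ cos φ₂ sin²(Δλ/2) = 0.023848
c = 2·arcsin(√a) = 0.310097 rad = 17.7672°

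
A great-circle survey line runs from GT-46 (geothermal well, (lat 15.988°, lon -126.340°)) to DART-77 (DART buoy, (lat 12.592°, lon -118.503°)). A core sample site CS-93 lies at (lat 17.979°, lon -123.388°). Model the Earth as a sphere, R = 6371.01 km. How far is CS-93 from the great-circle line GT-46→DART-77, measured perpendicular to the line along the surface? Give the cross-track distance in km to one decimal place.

328.2 km

δ₁₃ = central angle GT-46→CS-93 = 0.060293 rad  (haversine)
θ₁₃ = bearing GT-46→CS-93 = 54.384°,  θ₁₂ = bearing GT-46→DART-77 = 113.087°
dₓₜ = R·arcsin(sin δ₁₃ · sin(θ₁₃ − θ₁₂)) = 6371.01·arcsin(0.06026·sin(-58.703°)) = -328.176 km
|dₓₜ| = 328.176 km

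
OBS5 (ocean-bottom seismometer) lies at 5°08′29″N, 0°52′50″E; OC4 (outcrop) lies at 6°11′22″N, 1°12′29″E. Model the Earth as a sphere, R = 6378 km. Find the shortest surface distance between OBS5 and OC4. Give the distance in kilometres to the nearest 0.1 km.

122.2 km

OBS5: φ = +5.14139°, λ = +0.88056°
OC4: φ = +6.18944°, λ = +1.20806°
Δφ = 1.0481°,  Δλ = 0.3275°
a = sin²(Δφ/2) + cos φ₁ cos φ₂ sin²(Δλ/2) = 0.000092
c = 2·arcsin(√a) = 0.019156 rad = 1.0976°
d = R·c = 6378 × 0.019156 = 122.2 km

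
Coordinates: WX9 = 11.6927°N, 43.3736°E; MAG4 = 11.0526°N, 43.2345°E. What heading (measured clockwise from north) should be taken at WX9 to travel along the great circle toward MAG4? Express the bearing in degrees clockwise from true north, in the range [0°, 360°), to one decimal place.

192.0°

Δλ = -0.1391°
y = sin Δλ · cos φ₂ = -0.002383
x = cos φ₁ sin φ₂ − sin φ₁ cos φ₂ cos Δλ = -0.011171
θ = atan2(y, x) = -167.9596° → 192.0404° (mod 360°)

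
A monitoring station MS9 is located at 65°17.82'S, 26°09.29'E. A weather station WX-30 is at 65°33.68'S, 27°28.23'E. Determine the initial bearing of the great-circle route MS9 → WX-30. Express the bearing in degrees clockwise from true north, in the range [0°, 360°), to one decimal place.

MS9: φ = -65.29700°, λ = +26.15483°
WX-30: φ = -65.56133°, λ = +27.47050°
Δλ = 1.3157°
y = sin Δλ · cos φ₂ = 0.009499
x = cos φ₁ sin φ₂ − sin φ₁ cos φ₂ cos Δλ = -0.004713
θ = atan2(y, x) = 116.3859° → 116.3859° (mod 360°)

116.4°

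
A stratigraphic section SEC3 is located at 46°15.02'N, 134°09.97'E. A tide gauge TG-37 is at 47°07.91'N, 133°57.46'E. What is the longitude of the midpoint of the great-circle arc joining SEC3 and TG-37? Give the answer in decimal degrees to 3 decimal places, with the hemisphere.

134.063°E

SEC3: φ = +46.25033°, λ = +134.16617°
TG-37: φ = +47.13183°, λ = +133.95767°
Bx = cos φ₂ cos Δλ = 0.680309,  By = cos φ₂ sin Δλ = -0.002476
φₘ = atan2(sin φ₁ + sin φ₂, √((cos φ₁ + Bx)² + By²)) = 46.69113°
λₘ = λ₁ + atan2(By, cos φ₁ + Bx) = 134.06277°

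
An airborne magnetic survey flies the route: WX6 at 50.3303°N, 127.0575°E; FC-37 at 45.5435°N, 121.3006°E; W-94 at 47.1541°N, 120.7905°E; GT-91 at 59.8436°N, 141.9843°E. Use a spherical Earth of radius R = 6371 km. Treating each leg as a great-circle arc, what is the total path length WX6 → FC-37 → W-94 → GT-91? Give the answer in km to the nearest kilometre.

2839 km

WX6→FC-37: c = 0.107222 rad, d = 683.11 km
FC-37→W-94: c = 0.028774 rad, d = 183.32 km
W-94→GT-91: c = 0.309557 rad, d = 1972.19 km
Total = 683.11 + 183.32 + 1972.19 = 2838.62 km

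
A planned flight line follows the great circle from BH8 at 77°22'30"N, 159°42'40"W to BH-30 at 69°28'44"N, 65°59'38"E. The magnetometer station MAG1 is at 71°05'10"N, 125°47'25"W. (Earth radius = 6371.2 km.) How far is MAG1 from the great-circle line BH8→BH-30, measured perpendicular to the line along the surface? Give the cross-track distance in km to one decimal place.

830.7 km

BH8: φ = +77.37500°, λ = -159.71111°
BH-30: φ = +69.47889°, λ = +65.99389°
MAG1: φ = +71.08611°, λ = -125.79028°
δ₁₃ = central angle BH8→MAG1 = 0.190422 rad  (haversine)
θ₁₃ = bearing BH8→MAG1 = 107.117°,  θ₁₂ = bearing BH8→BH-30 = 330.506°
dₓₜ = R·arcsin(sin δ₁₃ · sin(θ₁₃ − θ₁₂)) = 6371.2·arcsin(0.18927·sin(-223.389°)) = 830.736 km
|dₓₜ| = 830.736 km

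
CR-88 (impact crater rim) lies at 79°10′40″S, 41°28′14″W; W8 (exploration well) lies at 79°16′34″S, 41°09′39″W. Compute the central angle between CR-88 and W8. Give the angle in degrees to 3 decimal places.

0.114°

CR-88: φ = -79.17778°, λ = -41.47056°
W8: φ = -79.27611°, λ = -41.16083°
Δφ = -0.0983°,  Δλ = 0.3097°
a = sin²(Δφ/2) + cos φ₁ cos φ₂ sin²(Δλ/2) = 0.000001
c = 2·arcsin(√a) = 0.001992 rad = 0.1141°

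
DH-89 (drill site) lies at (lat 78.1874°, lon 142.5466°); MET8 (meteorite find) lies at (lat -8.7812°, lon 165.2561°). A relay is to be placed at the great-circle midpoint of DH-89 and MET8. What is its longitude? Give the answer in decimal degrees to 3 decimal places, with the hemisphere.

161.415°E

Bx = cos φ₂ cos Δλ = 0.911661,  By = cos φ₂ sin Δλ = 0.381534
φₘ = atan2(sin φ₁ + sin φ₂, √((cos φ₁ + Bx)² + By²)) = 35.00252°
λₘ = λ₁ + atan2(By, cos φ₁ + Bx) = 161.41508°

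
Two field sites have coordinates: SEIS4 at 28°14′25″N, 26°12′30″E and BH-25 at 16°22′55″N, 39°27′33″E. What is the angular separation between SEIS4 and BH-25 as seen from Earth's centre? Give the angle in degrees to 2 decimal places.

SEIS4: φ = +28.24028°, λ = +26.20833°
BH-25: φ = +16.38194°, λ = +39.45917°
Δφ = -11.8583°,  Δλ = 13.2508°
a = sin²(Δφ/2) + cos φ₁ cos φ₂ sin²(Δλ/2) = 0.021922
c = 2·arcsin(√a) = 0.297215 rad = 17.0292°

17.03°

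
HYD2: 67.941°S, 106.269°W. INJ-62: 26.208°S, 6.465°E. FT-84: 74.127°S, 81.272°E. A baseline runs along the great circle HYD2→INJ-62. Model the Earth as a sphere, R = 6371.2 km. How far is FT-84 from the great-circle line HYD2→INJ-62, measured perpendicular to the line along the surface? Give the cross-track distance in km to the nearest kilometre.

3680 km

δ₁₃ = central angle HYD2→FT-84 = 0.660592 rad  (haversine)
θ₁₃ = bearing HYD2→FT-84 = 183.354°,  θ₁₂ = bearing HYD2→INJ-62 = 120.488°
dₓₜ = R·arcsin(sin δ₁₃ · sin(θ₁₃ − θ₁₂)) = 6371.2·arcsin(0.61358·sin(62.865°)) = 3680.282 km
|dₓₜ| = 3680.282 km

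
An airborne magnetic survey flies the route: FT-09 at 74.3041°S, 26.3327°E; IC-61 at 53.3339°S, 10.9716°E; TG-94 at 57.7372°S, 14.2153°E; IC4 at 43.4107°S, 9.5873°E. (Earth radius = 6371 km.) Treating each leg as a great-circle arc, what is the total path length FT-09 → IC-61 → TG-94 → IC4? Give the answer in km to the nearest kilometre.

4588 km

FT-09→IC-61: c = 0.381800 rad, d = 2432.45 km
IC-61→TG-94: c = 0.083239 rad, d = 530.31 km
TG-94→IC4: c = 0.255104 rad, d = 1625.27 km
Total = 2432.45 + 530.31 + 1625.27 = 4588.03 km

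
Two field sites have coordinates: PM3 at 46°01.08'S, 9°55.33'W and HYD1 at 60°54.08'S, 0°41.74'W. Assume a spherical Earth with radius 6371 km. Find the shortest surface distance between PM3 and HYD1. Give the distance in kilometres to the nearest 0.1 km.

PM3: φ = -46.01800°, λ = -9.92217°
HYD1: φ = -60.90133°, λ = -0.69567°
Δφ = -14.8833°,  Δλ = 9.2265°
a = sin²(Δφ/2) + cos φ₁ cos φ₂ sin²(Δλ/2) = 0.018959
c = 2·arcsin(√a) = 0.276263 rad = 15.8287°
d = R·c = 6371 × 0.276263 = 1760.1 km

1760.1 km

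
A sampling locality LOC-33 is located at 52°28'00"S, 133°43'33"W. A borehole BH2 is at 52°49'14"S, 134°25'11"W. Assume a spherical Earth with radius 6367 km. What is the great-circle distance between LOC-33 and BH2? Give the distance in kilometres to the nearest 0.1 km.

LOC-33: φ = -52.46667°, λ = -133.72583°
BH2: φ = -52.82056°, λ = -134.41972°
Δφ = -0.3539°,  Δλ = -0.6939°
a = sin²(Δφ/2) + cos φ₁ cos φ₂ sin²(Δλ/2) = 0.000023
c = 2·arcsin(√a) = 0.009599 rad = 0.5500°
d = R·c = 6367 × 0.009599 = 61.1 km

61.1 km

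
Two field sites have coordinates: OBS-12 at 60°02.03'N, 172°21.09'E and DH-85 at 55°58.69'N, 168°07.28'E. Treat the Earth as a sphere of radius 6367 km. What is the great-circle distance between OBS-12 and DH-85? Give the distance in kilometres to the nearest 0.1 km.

514.7 km

OBS-12: φ = +60.03383°, λ = +172.35150°
DH-85: φ = +55.97817°, λ = +168.12133°
Δφ = -4.0557°,  Δλ = -4.2302°
a = sin²(Δφ/2) + cos φ₁ cos φ₂ sin²(Δλ/2) = 0.001633
c = 2·arcsin(√a) = 0.080837 rad = 4.6316°
d = R·c = 6367 × 0.080837 = 514.7 km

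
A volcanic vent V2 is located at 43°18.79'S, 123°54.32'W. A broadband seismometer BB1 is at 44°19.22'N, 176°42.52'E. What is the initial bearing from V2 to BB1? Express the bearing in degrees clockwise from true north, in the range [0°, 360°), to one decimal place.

V2: φ = -43.31317°, λ = -123.90533°
BB1: φ = +44.32033°, λ = +176.70867°
Δλ = -59.3860°
y = sin Δλ · cos φ₂ = -0.615724
x = cos φ₁ sin φ₂ − sin φ₁ cos φ₂ cos Δλ = 0.758295
θ = atan2(y, x) = -39.0761° → 320.9239° (mod 360°)

320.9°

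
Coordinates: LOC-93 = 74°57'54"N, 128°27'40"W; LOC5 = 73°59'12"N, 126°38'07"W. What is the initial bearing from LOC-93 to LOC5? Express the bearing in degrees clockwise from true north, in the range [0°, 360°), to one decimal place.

LOC-93: φ = +74.96500°, λ = -128.46111°
LOC5: φ = +73.98667°, λ = -126.63528°
Δλ = 1.8258°
y = sin Δλ · cos φ₂ = 0.008789
x = cos φ₁ sin φ₂ − sin φ₁ cos φ₂ cos Δλ = -0.016939
θ = atan2(y, x) = 152.5761° → 152.5761° (mod 360°)

152.6°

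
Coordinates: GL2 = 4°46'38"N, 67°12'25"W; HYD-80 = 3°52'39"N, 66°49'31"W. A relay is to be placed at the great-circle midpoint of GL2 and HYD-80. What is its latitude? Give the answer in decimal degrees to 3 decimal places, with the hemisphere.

GL2: φ = +4.77722°, λ = -67.20694°
HYD-80: φ = +3.87750°, λ = -66.82528°
Bx = cos φ₂ cos Δλ = 0.997689,  By = cos φ₂ sin Δλ = 0.006646
φₘ = atan2(sin φ₁ + sin φ₂, √((cos φ₁ + Bx)² + By²)) = 4.32739°
λₘ = λ₁ + atan2(By, cos φ₁ + Bx) = -67.01600°

4.327°N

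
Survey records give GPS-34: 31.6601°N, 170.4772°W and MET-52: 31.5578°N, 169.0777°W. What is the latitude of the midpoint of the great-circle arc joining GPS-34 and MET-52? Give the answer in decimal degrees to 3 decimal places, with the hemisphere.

Bx = cos φ₂ cos Δλ = 0.851858,  By = cos φ₂ sin Δλ = 0.020812
φₘ = atan2(sin φ₁ + sin φ₂, √((cos φ₁ + Bx)² + By²)) = 31.61086°
λₘ = λ₁ + atan2(By, cos φ₁ + Bx) = -169.77707°

31.611°N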